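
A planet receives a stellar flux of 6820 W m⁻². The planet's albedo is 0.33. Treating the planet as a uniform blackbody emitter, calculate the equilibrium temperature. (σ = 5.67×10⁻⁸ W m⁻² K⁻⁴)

Energy balance: absorbed = emitted ⇒ πR²·S(1−A) = 4πR²·σT_eq⁴, so T_eq⁴ = S(1−A)/(4σ).
T_eq = [6820 × 0.67 / (4 × 5.67×10⁻⁸)]^(1/4) = (2.01×10¹⁰)^(1/4) = 377 K.

T_eq ≈ 377 K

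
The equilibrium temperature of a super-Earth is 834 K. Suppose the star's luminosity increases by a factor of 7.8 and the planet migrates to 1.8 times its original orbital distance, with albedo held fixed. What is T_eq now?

T_eq ≈ 1040 K

T_eq ∝ L^(1/4) · d^(−1/2).
T′ = 834 × 7.8^(1/4) / 1.8^(1/2) = 1040 K.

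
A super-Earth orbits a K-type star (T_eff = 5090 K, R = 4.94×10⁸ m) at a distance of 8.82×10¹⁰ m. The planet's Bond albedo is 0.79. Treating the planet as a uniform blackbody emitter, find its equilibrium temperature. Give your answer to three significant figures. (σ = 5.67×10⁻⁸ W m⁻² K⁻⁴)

L = 4πR_⋆²σT_⋆⁴ = 4π(4.94×10⁸)² × 5.67×10⁻⁸ × (5090)⁴ = 1.17×10²⁶ W.
S = L/(4πd²) = 1190 W m⁻².
Energy balance: absorbed = emitted ⇒ πR²·S(1−A) = 4πR²·σT_eq⁴, so T_eq⁴ = S(1−A)/(4σ).
T_eq = [1190 × 0.21 / (4 × 5.67×10⁻⁸)]^(1/4) = (1.11×10⁹)^(1/4) = 182 K.

T_eq ≈ 182 K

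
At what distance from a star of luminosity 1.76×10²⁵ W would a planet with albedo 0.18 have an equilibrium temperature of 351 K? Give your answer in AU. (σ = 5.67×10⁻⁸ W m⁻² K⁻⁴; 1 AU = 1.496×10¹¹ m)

From T_eq⁴ = L(1−A)/(16πσd²): d = √[L(1−A)/(16πσT_eq⁴)].
d = √[1.76×10²⁵ × 0.82 / (16π × 5.67×10⁻⁸ × (351)⁴)] = 1.83×10¹⁰ m = 0.122 AU.

d ≈ 0.122 AU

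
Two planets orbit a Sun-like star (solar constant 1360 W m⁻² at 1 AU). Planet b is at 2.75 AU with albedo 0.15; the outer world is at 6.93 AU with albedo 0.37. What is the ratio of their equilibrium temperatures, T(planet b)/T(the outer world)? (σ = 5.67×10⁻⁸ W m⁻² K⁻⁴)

T₁/T₂ ≈ 1.711

T_eq = [S₀(1−A)/(4σd²)]^(1/4), so T ∝ (1−A)^(1/4) / √d.
T₁ = [1360×0.85/(4×5.67×10⁻⁸×2.75²)]^(1/4) = 161.12 K.
T₂ = [1360×0.63/(4×5.67×10⁻⁸×6.93²)]^(1/4) = 94.18 K.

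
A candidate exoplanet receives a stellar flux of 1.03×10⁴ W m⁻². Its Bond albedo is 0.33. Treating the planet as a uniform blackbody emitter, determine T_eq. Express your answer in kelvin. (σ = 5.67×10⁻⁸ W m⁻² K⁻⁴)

T_eq ≈ 418 K

Energy balance: absorbed = emitted ⇒ πR²·S(1−A) = 4πR²·σT_eq⁴, so T_eq⁴ = S(1−A)/(4σ).
T_eq = [1.03×10⁴ × 0.67 / (4 × 5.67×10⁻⁸)]^(1/4) = (3.04×10¹⁰)^(1/4) = 418 K.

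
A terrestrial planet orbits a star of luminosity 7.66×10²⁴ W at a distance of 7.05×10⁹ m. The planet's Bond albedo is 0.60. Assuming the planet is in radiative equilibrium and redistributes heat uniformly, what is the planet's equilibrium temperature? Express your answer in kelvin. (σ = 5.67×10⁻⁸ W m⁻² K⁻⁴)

Flux: S = L/(4πd²) = 7.66×10²⁴/(4π×(7.05×10⁹)²) = 1.23×10⁴ W m⁻².
Energy balance: absorbed = emitted ⇒ πR²·S(1−A) = 4πR²·σT_eq⁴, so T_eq⁴ = S(1−A)/(4σ).
T_eq = [1.23×10⁴ × 0.40 / (4 × 5.67×10⁻⁸)]^(1/4) = (2.16×10¹⁰)^(1/4) = 383 K.

T_eq ≈ 383 K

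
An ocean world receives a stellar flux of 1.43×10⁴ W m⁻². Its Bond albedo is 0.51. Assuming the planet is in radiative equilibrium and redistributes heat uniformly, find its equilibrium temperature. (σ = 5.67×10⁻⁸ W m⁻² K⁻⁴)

T_eq ≈ 419 K

Energy balance: absorbed = emitted ⇒ πR²·S(1−A) = 4πR²·σT_eq⁴, so T_eq⁴ = S(1−A)/(4σ).
T_eq = [1.43×10⁴ × 0.49 / (4 × 5.67×10⁻⁸)]^(1/4) = (3.09×10¹⁰)^(1/4) = 419 K.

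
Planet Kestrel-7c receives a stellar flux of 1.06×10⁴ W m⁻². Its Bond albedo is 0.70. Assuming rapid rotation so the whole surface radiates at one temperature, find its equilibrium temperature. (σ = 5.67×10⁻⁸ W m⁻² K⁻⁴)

Energy balance: absorbed = emitted ⇒ πR²·S(1−A) = 4πR²·σT_eq⁴, so T_eq⁴ = S(1−A)/(4σ).
T_eq = [1.06×10⁴ × 0.30 / (4 × 5.67×10⁻⁸)]^(1/4) = (1.40×10¹⁰)^(1/4) = 344 K.

T_eq ≈ 344 K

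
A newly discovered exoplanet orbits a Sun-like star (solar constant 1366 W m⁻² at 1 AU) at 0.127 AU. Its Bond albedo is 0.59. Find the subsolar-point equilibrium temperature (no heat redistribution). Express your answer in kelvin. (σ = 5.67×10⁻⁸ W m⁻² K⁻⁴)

T_ss ≈ 885 K

Flux at 0.127 AU: S = 1366/0.127² = 8.47×10⁴ W m⁻².
At the subsolar point the surface absorbs S(1−A) and emits σT⁴ per unit area — no factor of 4, since only the local patch is in balance.
T = [8.47×10⁴ × 0.41 / 5.67×10⁻⁸]^(1/4) = (6.12×10¹¹)^(1/4) = 885 K.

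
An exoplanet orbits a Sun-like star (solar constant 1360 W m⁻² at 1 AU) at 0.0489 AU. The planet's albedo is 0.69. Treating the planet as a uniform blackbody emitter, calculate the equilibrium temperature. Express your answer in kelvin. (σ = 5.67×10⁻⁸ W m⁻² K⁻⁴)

T_eq ≈ 939 K

Flux at 0.0489 AU: S = 1360/0.0489² = 5.69×10⁵ W m⁻².
Energy balance: absorbed = emitted ⇒ πR²·S(1−A) = 4πR²·σT_eq⁴, so T_eq⁴ = S(1−A)/(4σ).
T_eq = [5.69×10⁵ × 0.31 / (4 × 5.67×10⁻⁸)]^(1/4) = (7.77×10¹¹)^(1/4) = 939 K.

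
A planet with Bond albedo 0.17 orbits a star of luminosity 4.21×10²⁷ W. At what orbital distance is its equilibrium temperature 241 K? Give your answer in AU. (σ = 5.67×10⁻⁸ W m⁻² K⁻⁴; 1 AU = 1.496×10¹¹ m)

d ≈ 4.03 AU

From T_eq⁴ = L(1−A)/(16πσd²): d = √[L(1−A)/(16πσT_eq⁴)].
d = √[4.21×10²⁷ × 0.83 / (16π × 5.67×10⁻⁸ × (241)⁴)] = 6.03×10¹¹ m = 4.03 AU.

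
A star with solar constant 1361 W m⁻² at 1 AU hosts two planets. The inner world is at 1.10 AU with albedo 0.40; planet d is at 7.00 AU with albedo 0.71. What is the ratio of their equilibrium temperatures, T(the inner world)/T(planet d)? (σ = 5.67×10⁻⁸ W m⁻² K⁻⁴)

T_eq = [S₀(1−A)/(4σd²)]^(1/4), so T ∝ (1−A)^(1/4) / √d.
T₁ = [1361×0.60/(4×5.67×10⁻⁸×1.10²)]^(1/4) = 233.56 K.
T₂ = [1361×0.29/(4×5.67×10⁻⁸×7.00²)]^(1/4) = 77.20 K.

T₁/T₂ ≈ 3.025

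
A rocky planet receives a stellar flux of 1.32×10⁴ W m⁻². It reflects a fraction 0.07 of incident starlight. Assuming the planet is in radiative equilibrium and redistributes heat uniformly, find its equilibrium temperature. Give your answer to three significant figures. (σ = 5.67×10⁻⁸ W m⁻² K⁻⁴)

T_eq ≈ 482 K

Energy balance: absorbed = emitted ⇒ πR²·S(1−A) = 4πR²·σT_eq⁴, so T_eq⁴ = S(1−A)/(4σ).
T_eq = [1.32×10⁴ × 0.93 / (4 × 5.67×10⁻⁸)]^(1/4) = (5.41×10¹⁰)^(1/4) = 482 K.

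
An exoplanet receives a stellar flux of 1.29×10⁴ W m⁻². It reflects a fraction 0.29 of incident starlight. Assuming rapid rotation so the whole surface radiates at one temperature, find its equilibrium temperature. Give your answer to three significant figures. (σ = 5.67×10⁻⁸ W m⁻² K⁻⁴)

T_eq ≈ 448 K

Energy balance: absorbed = emitted ⇒ πR²·S(1−A) = 4πR²·σT_eq⁴, so T_eq⁴ = S(1−A)/(4σ).
T_eq = [1.29×10⁴ × 0.71 / (4 × 5.67×10⁻⁸)]^(1/4) = (4.04×10¹⁰)^(1/4) = 448 K.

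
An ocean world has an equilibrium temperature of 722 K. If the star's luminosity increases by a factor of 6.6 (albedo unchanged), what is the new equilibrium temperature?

T_eq ≈ 1160 K

T_eq ∝ L^(1/4) · d^(−1/2).
T′ = 722 × 6.6^(1/4) = 1160 K.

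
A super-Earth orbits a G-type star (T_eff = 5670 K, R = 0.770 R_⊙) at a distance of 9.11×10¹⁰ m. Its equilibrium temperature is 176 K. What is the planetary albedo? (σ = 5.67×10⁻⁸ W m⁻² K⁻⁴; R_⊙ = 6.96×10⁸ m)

A ≈ 0.89

R_⋆ = 0.770 × 6.96×10⁸ = 5.36×10⁸ m.
L = 4πR_⋆²σT_⋆⁴ = 4π(5.36×10⁸)² × 5.67×10⁻⁸ × (5670)⁴ = 2.12×10²⁶ W.
S = L/(4πd²) = 2030 W m⁻².
From T_eq⁴ = S(1−A)/(4σ): 1−A = 4σT_eq⁴/S.
1−A = 4 × 5.67×10⁻⁸ × (176)⁴ / 2030 = 0.107.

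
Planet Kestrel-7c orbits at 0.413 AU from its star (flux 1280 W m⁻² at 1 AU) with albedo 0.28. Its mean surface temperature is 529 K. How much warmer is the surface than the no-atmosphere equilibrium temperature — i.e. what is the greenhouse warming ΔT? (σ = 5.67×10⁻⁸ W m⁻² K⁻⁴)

S = 1280/0.413² = 7504 W m⁻².
T_eq = [S(1−A)/(4σ)]^(1/4) = [7504×0.72/(4×5.67×10⁻⁸)]^(1/4) = 392.9 K.
ΔT = T_surf − T_eq = 529 − 392.9.

ΔT ≈ 136.1 K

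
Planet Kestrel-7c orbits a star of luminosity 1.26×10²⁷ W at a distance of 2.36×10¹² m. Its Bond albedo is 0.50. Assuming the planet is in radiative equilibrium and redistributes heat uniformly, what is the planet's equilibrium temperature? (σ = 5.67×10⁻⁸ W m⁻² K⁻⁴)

T_eq ≈ 79.4 K

Flux: S = L/(4πd²) = 1.26×10²⁷/(4π×(2.36×10¹²)²) = 18.0 W m⁻².
Energy balance: absorbed = emitted ⇒ πR²·S(1−A) = 4πR²·σT_eq⁴, so T_eq⁴ = S(1−A)/(4σ).
T_eq = [18.0 × 0.50 / (4 × 5.67×10⁻⁸)]^(1/4) = (3.97×10⁷)^(1/4) = 79.4 K.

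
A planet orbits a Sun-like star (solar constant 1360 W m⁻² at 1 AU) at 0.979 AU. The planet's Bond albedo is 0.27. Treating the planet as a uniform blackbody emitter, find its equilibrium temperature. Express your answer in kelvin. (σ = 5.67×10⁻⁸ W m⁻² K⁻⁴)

Flux at 0.979 AU: S = 1360/0.979² = 1420 W m⁻².
Energy balance: absorbed = emitted ⇒ πR²·S(1−A) = 4πR²·σT_eq⁴, so T_eq⁴ = S(1−A)/(4σ).
T_eq = [1420 × 0.73 / (4 × 5.67×10⁻⁸)]^(1/4) = (4.57×10⁹)^(1/4) = 260 K.

T_eq ≈ 260 K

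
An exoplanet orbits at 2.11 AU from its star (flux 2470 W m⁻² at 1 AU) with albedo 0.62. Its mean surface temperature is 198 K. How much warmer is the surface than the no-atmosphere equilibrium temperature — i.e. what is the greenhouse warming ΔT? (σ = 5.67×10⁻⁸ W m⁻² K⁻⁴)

ΔT ≈ 23.4 K

S = 2470/2.11² = 554.8 W m⁻².
T_eq = [S(1−A)/(4σ)]^(1/4) = [554.8×0.38/(4×5.67×10⁻⁸)]^(1/4) = 174.6 K.
ΔT = T_surf − T_eq = 198 − 174.6.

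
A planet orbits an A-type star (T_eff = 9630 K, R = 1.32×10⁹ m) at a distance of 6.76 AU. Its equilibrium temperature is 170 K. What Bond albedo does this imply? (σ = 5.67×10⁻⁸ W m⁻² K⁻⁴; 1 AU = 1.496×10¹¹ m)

d = 6.76 AU = 1.01×10¹² m.
L = 4πR_⋆²σT_⋆⁴ = 4π(1.32×10⁹)² × 5.67×10⁻⁸ × (9630)⁴ = 1.07×10²⁸ W.
S = L/(4πd²) = 831 W m⁻².
From T_eq⁴ = S(1−A)/(4σ): 1−A = 4σT_eq⁴/S.
1−A = 4 × 5.67×10⁻⁸ × (170)⁴ / 831 = 0.228.

A ≈ 0.77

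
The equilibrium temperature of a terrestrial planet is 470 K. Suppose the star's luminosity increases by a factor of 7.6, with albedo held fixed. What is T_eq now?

T_eq ≈ 780 K

T_eq ∝ L^(1/4) · d^(−1/2).
T′ = 470 × 7.6^(1/4) = 780 K.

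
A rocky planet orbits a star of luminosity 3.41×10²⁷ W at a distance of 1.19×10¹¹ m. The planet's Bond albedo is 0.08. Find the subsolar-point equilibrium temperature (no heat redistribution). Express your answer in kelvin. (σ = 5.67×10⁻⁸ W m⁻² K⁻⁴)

T_ss ≈ 747 K

Flux: S = L/(4πd²) = 3.41×10²⁷/(4π×(1.19×10¹¹)²) = 1.92×10⁴ W m⁻².
At the subsolar point the surface absorbs S(1−A) and emits σT⁴ per unit area — no factor of 4, since only the local patch is in balance.
T = [1.92×10⁴ × 0.92 / 5.67×10⁻⁸]^(1/4) = (3.11×10¹¹)^(1/4) = 747 K.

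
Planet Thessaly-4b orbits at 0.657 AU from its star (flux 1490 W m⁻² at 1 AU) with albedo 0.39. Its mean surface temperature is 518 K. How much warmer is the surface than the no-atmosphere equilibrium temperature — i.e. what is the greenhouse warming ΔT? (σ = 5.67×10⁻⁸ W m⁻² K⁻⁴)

ΔT ≈ 207.6 K

S = 1490/0.657² = 3452 W m⁻².
T_eq = [S(1−A)/(4σ)]^(1/4) = [3452×0.61/(4×5.67×10⁻⁸)]^(1/4) = 310.4 K.
ΔT = T_surf − T_eq = 518 − 310.4.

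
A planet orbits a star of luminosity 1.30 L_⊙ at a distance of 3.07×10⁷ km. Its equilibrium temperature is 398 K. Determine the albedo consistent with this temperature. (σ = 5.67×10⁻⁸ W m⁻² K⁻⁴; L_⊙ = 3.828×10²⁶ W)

d = 3.07×10⁷ km = 3.07×10¹⁰ m.
L = 1.30 × 3.828×10²⁶ = 4.98×10²⁶ W.
Flux: S = L/(4πd²) = 4.98×10²⁶/(4π×(3.07×10¹⁰)²) = 4.20×10⁴ W m⁻².
From T_eq⁴ = S(1−A)/(4σ): 1−A = 4σT_eq⁴/S.
1−A = 4 × 5.67×10⁻⁸ × (398)⁴ / 4.20×10⁴ = 0.135.

A ≈ 0.86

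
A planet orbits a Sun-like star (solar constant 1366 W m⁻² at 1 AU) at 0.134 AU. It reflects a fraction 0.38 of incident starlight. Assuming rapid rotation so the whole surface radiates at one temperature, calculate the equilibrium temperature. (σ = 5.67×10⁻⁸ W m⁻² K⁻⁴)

T_eq ≈ 675 K

Flux at 0.134 AU: S = 1366/0.134² = 7.61×10⁴ W m⁻².
Energy balance: absorbed = emitted ⇒ πR²·S(1−A) = 4πR²·σT_eq⁴, so T_eq⁴ = S(1−A)/(4σ).
T_eq = [7.61×10⁴ × 0.62 / (4 × 5.67×10⁻⁸)]^(1/4) = (2.08×10¹¹)^(1/4) = 675 K.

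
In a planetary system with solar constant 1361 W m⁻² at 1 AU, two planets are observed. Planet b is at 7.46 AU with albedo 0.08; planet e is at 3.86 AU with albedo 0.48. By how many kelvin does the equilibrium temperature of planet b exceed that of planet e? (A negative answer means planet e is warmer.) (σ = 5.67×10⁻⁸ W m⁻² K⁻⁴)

T_eq = [S₀(1−A)/(4σd²)]^(1/4), so T ∝ (1−A)^(1/4) / √d.
T₁ = [1361×0.92/(4×5.67×10⁻⁸×7.46²)]^(1/4) = 99.80 K.
T₂ = [1361×0.52/(4×5.67×10⁻⁸×3.86²)]^(1/4) = 120.30 K.

ΔT ≈ -20.5 K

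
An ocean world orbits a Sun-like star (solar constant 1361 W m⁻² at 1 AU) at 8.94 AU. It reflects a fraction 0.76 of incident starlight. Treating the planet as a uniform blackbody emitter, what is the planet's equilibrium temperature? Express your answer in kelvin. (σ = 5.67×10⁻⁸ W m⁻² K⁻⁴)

T_eq ≈ 65.2 K

Flux at 8.94 AU: S = 1361/8.94² = 17.0 W m⁻².
Energy balance: absorbed = emitted ⇒ πR²·S(1−A) = 4πR²·σT_eq⁴, so T_eq⁴ = S(1−A)/(4σ).
T_eq = [17.0 × 0.24 / (4 × 5.67×10⁻⁸)]^(1/4) = (1.80×10⁷)^(1/4) = 65.2 K.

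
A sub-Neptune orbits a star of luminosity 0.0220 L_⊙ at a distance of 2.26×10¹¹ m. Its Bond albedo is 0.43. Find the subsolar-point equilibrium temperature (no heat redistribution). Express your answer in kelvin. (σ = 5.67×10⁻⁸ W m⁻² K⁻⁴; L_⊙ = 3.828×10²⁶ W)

L = 0.0220 × 3.828×10²⁶ = 8.42×10²⁴ W.
Flux: S = L/(4πd²) = 8.42×10²⁴/(4π×(2.26×10¹¹)²) = 13.1 W m⁻².
At the subsolar point the surface absorbs S(1−A) and emits σT⁴ per unit area — no factor of 4, since only the local patch is in balance.
T = [13.1 × 0.57 / 5.67×10⁻⁸]^(1/4) = (1.32×10⁸)^(1/4) = 107 K.

T_ss ≈ 107 K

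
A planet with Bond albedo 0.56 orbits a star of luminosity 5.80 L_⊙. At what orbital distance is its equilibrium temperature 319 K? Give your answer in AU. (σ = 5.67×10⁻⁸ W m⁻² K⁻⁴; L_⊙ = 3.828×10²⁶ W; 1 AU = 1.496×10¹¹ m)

L = 5.80 × 3.828×10²⁶ = 2.22×10²⁷ W.
From T_eq⁴ = L(1−A)/(16πσd²): d = √[L(1−A)/(16πσT_eq⁴)].
d = √[2.22×10²⁷ × 0.44 / (16π × 5.67×10⁻⁸ × (319)⁴)] = 1.82×10¹¹ m = 1.22 AU.

d ≈ 1.22 AU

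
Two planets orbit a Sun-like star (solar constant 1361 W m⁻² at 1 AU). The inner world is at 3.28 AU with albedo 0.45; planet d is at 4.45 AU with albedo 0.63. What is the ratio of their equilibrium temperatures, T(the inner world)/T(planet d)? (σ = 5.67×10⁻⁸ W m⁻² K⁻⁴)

T_eq = [S₀(1−A)/(4σd²)]^(1/4), so T ∝ (1−A)^(1/4) / √d.
T₁ = [1361×0.55/(4×5.67×10⁻⁸×3.28²)]^(1/4) = 132.34 K.
T₂ = [1361×0.37/(4×5.67×10⁻⁸×4.45²)]^(1/4) = 102.90 K.

T₁/T₂ ≈ 1.286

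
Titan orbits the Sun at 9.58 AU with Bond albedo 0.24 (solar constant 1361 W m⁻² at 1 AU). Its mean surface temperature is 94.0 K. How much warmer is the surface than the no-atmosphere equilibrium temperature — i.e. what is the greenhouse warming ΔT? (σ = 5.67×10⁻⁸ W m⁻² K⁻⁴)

S = 1361/9.58² = 14.83 W m⁻².
T_eq = [S(1−A)/(4σ)]^(1/4) = [14.83×0.76/(4×5.67×10⁻⁸)]^(1/4) = 84.0 K.
ΔT = T_surf − T_eq = 94 − 84.0.

ΔT ≈ 10.0 K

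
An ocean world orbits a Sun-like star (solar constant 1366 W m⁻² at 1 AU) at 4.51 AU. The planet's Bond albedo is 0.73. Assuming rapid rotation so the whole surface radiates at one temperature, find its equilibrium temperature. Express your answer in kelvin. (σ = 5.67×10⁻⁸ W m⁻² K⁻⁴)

T_eq ≈ 94.6 K

Flux at 4.51 AU: S = 1366/4.51² = 67.2 W m⁻².
Energy balance: absorbed = emitted ⇒ πR²·S(1−A) = 4πR²·σT_eq⁴, so T_eq⁴ = S(1−A)/(4σ).
T_eq = [67.2 × 0.27 / (4 × 5.67×10⁻⁸)]^(1/4) = (7.99×10⁷)^(1/4) = 94.6 K.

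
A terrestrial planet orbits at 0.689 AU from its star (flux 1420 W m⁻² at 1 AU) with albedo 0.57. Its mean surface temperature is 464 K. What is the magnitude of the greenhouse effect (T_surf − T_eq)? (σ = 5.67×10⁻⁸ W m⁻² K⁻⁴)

S = 1420/0.689² = 2991 W m⁻².
T_eq = [S(1−A)/(4σ)]^(1/4) = [2991×0.43/(4×5.67×10⁻⁸)]^(1/4) = 274.4 K.
ΔT = T_surf − T_eq = 464 − 274.4.

ΔT ≈ 189.6 K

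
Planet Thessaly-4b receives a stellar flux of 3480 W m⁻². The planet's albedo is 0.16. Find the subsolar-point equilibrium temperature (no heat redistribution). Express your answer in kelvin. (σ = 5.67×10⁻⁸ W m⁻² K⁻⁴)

At the subsolar point the surface absorbs S(1−A) and emits σT⁴ per unit area — no factor of 4, since only the local patch is in balance.
T = [3480 × 0.84 / 5.67×10⁻⁸]^(1/4) = (5.16×10¹⁰)^(1/4) = 477 K.

T_ss ≈ 477 K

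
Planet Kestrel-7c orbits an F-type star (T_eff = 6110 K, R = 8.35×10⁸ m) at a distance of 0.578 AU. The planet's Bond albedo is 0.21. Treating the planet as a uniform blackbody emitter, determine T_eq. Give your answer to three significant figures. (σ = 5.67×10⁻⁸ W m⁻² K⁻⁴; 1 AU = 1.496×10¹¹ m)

T_eq ≈ 400 K

d = 0.578 AU = 8.65×10¹⁰ m.
L = 4πR_⋆²σT_⋆⁴ = 4π(8.35×10⁸)² × 5.67×10⁻⁸ × (6110)⁴ = 6.92×10²⁶ W.
S = L/(4πd²) = 7370 W m⁻².
Energy balance: absorbed = emitted ⇒ πR²·S(1−A) = 4πR²·σT_eq⁴, so T_eq⁴ = S(1−A)/(4σ).
T_eq = [7370 × 0.79 / (4 × 5.67×10⁻⁸)]^(1/4) = (2.57×10¹⁰)^(1/4) = 400 K.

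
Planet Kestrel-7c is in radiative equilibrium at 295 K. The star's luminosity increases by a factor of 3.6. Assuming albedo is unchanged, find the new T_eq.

T_eq ≈ 406 K

T_eq ∝ L^(1/4) · d^(−1/2).
T′ = 295 × 3.6^(1/4) = 406 K.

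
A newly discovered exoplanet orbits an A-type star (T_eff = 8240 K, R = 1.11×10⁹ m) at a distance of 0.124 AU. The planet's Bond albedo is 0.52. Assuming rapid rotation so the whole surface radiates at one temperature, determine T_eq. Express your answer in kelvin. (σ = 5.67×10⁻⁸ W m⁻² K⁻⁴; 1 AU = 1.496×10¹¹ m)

d = 0.124 AU = 1.86×10¹⁰ m.
L = 4πR_⋆²σT_⋆⁴ = 4π(1.11×10⁹)² × 5.67×10⁻⁸ × (8240)⁴ = 4.05×10²⁷ W.
S = L/(4πd²) = 9.36×10⁵ W m⁻².
Energy balance: absorbed = emitted ⇒ πR²·S(1−A) = 4πR²·σT_eq⁴, so T_eq⁴ = S(1−A)/(4σ).
T_eq = [9.36×10⁵ × 0.48 / (4 × 5.67×10⁻⁸)]^(1/4) = (1.98×10¹²)^(1/4) = 1190 K.

T_eq ≈ 1190 K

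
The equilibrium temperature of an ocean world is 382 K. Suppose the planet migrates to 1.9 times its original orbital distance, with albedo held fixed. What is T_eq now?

T_eq ∝ L^(1/4) · d^(−1/2).
T′ = 382 / 1.9^(1/2) = 277 K.

T_eq ≈ 277 K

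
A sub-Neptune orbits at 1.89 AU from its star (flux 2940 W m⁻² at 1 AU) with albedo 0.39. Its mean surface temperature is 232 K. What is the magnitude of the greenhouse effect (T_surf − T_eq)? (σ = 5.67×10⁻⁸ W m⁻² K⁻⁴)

ΔT ≈ 15.1 K

S = 2940/1.89² = 823.0 W m⁻².
T_eq = [S(1−A)/(4σ)]^(1/4) = [823.0×0.61/(4×5.67×10⁻⁸)]^(1/4) = 216.9 K.
ΔT = T_surf − T_eq = 232 − 216.9.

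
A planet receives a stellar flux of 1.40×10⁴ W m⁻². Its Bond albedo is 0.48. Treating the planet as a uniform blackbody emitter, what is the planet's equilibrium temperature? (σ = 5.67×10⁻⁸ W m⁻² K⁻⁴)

Energy balance: absorbed = emitted ⇒ πR²·S(1−A) = 4πR²·σT_eq⁴, so T_eq⁴ = S(1−A)/(4σ).
T_eq = [1.40×10⁴ × 0.52 / (4 × 5.67×10⁻⁸)]^(1/4) = (3.21×10¹⁰)^(1/4) = 423 K.

T_eq ≈ 423 K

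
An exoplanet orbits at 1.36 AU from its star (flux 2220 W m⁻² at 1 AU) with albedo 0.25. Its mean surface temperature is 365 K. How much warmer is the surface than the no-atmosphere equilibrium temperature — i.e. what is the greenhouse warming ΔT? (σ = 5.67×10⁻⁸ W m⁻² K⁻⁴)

S = 2220/1.36² = 1200 W m⁻².
T_eq = [S(1−A)/(4σ)]^(1/4) = [1200×0.75/(4×5.67×10⁻⁸)]^(1/4) = 251.0 K.
ΔT = T_surf − T_eq = 365 − 251.0.

ΔT ≈ 114.0 K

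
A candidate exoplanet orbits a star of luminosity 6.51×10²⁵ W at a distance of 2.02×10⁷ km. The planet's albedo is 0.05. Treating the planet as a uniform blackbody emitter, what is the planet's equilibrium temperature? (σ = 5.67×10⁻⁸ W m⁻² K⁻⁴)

T_eq ≈ 480 K

d = 2.02×10⁷ km = 2.02×10¹⁰ m.
Flux: S = L/(4πd²) = 6.51×10²⁵/(4π×(2.02×10¹⁰)²) = 1.27×10⁴ W m⁻².
Energy balance: absorbed = emitted ⇒ πR²·S(1−A) = 4πR²·σT_eq⁴, so T_eq⁴ = S(1−A)/(4σ).
T_eq = [1.27×10⁴ × 0.95 / (4 × 5.67×10⁻⁸)]^(1/4) = (5.32×10¹⁰)^(1/4) = 480 K.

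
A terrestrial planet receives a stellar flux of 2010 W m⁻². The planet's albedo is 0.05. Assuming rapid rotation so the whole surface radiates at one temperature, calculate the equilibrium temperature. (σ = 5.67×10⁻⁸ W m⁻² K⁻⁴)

T_eq ≈ 303 K

Energy balance: absorbed = emitted ⇒ πR²·S(1−A) = 4πR²·σT_eq⁴, so T_eq⁴ = S(1−A)/(4σ).
T_eq = [2010 × 0.95 / (4 × 5.67×10⁻⁸)]^(1/4) = (8.42×10⁹)^(1/4) = 303 K.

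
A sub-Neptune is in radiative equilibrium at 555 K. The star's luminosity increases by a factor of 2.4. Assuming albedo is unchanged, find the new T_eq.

T_eq ≈ 691 K

T_eq ∝ L^(1/4) · d^(−1/2).
T′ = 555 × 2.4^(1/4) = 691 K.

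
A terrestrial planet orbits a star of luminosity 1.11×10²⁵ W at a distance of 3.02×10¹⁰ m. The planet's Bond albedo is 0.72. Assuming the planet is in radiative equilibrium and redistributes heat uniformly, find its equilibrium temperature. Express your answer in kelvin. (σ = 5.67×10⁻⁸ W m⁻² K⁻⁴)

Flux: S = L/(4πd²) = 1.11×10²⁵/(4π×(3.02×10¹⁰)²) = 968 W m⁻².
Energy balance: absorbed = emitted ⇒ πR²·S(1−A) = 4πR²·σT_eq⁴, so T_eq⁴ = S(1−A)/(4σ).
T_eq = [968 × 0.28 / (4 × 5.67×10⁻⁸)]^(1/4) = (1.20×10⁹)^(1/4) = 186 K.

T_eq ≈ 186 K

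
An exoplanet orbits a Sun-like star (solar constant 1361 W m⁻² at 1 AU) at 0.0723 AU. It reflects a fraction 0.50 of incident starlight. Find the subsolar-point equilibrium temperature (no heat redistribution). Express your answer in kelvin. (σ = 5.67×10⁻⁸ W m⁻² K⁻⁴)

Flux at 0.0723 AU: S = 1361/0.0723² = 2.60×10⁵ W m⁻².
At the subsolar point the surface absorbs S(1−A) and emits σT⁴ per unit area — no factor of 4, since only the local patch is in balance.
T = [2.60×10⁵ × 0.50 / 5.67×10⁻⁸]^(1/4) = (2.30×10¹²)^(1/4) = 1230 K.

T_ss ≈ 1230 K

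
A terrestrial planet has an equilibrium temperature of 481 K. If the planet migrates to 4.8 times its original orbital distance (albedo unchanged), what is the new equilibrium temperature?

T_eq ∝ L^(1/4) · d^(−1/2).
T′ = 481 / 4.8^(1/2) = 220 K.

T_eq ≈ 220 K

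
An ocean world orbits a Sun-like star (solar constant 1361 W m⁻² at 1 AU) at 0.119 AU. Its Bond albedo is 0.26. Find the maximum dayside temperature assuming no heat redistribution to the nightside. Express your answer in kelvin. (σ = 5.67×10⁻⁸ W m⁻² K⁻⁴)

Flux at 0.119 AU: S = 1361/0.119² = 9.61×10⁴ W m⁻².
With no redistribution each surface element balances locally: S(1−A) = σT⁴.
T = [9.61×10⁴ × 0.74 / 5.67×10⁻⁸]^(1/4) = (1.25×10¹²)^(1/4) = 1060 K.

T_ss ≈ 1060 K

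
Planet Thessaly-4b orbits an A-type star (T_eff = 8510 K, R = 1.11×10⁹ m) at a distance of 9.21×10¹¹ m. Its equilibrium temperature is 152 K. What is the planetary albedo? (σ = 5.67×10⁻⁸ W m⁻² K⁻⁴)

A ≈ 0.72

L = 4πR_⋆²σT_⋆⁴ = 4π(1.11×10⁹)² × 5.67×10⁻⁸ × (8510)⁴ = 4.60×10²⁷ W.
S = L/(4πd²) = 432 W m⁻².
From T_eq⁴ = S(1−A)/(4σ): 1−A = 4σT_eq⁴/S.
1−A = 4 × 5.67×10⁻⁸ × (152)⁴ / 432 = 0.280.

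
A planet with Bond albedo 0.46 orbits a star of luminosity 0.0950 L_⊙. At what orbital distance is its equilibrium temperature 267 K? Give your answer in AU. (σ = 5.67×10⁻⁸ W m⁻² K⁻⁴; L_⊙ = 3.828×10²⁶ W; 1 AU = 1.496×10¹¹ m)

L = 0.0950 × 3.828×10²⁶ = 3.64×10²⁵ W.
From T_eq⁴ = L(1−A)/(16πσd²): d = √[L(1−A)/(16πσT_eq⁴)].
d = √[3.64×10²⁵ × 0.54 / (16π × 5.67×10⁻⁸ × (267)⁴)] = 3.68×10¹⁰ m = 0.246 AU.

d ≈ 0.246 AU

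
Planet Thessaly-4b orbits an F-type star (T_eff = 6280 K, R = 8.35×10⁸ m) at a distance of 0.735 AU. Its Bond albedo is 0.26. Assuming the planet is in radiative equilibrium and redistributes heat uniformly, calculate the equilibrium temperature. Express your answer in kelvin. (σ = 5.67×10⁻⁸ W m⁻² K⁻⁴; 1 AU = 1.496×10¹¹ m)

T_eq ≈ 359 K

d = 0.735 AU = 1.10×10¹¹ m.
L = 4πR_⋆²σT_⋆⁴ = 4π(8.35×10⁸)² × 5.67×10⁻⁸ × (6280)⁴ = 7.73×10²⁶ W.
S = L/(4πd²) = 5090 W m⁻².
Energy balance: absorbed = emitted ⇒ πR²·S(1−A) = 4πR²·σT_eq⁴, so T_eq⁴ = S(1−A)/(4σ).
T_eq = [5090 × 0.74 / (4 × 5.67×10⁻⁸)]^(1/4) = (1.66×10¹⁰)^(1/4) = 359 K.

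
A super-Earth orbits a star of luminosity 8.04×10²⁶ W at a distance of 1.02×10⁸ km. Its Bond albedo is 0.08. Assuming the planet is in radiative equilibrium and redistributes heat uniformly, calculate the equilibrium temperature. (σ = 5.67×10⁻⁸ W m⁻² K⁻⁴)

T_eq ≈ 397 K

d = 1.02×10⁸ km = 1.02×10¹¹ m.
Flux: S = L/(4πd²) = 8.04×10²⁶/(4π×(1.02×10¹¹)²) = 6150 W m⁻².
Energy balance: absorbed = emitted ⇒ πR²·S(1−A) = 4πR²·σT_eq⁴, so T_eq⁴ = S(1−A)/(4σ).
T_eq = [6150 × 0.92 / (4 × 5.67×10⁻⁸)]^(1/4) = (2.49×10¹⁰)^(1/4) = 397 K.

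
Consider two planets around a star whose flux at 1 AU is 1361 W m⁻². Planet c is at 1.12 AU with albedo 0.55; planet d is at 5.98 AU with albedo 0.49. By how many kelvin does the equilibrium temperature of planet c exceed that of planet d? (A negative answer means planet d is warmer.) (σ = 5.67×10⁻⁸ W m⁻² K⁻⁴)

ΔT ≈ 119.2 K

T_eq = [S₀(1−A)/(4σd²)]^(1/4), so T ∝ (1−A)^(1/4) / √d.
T₁ = [1361×0.45/(4×5.67×10⁻⁸×1.12²)]^(1/4) = 215.40 K.
T₂ = [1361×0.51/(4×5.67×10⁻⁸×5.98²)]^(1/4) = 96.18 K.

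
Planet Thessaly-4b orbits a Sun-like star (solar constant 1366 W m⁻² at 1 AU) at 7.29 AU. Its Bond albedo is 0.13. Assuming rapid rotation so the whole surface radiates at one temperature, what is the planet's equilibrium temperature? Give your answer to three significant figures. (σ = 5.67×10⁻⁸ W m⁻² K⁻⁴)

Flux at 7.29 AU: S = 1366/7.29² = 25.7 W m⁻².
Energy balance: absorbed = emitted ⇒ πR²·S(1−A) = 4πR²·σT_eq⁴, so T_eq⁴ = S(1−A)/(4σ).
T_eq = [25.7 × 0.87 / (4 × 5.67×10⁻⁸)]^(1/4) = (9.86×10⁷)^(1/4) = 99.6 K.

T_eq ≈ 99.6 K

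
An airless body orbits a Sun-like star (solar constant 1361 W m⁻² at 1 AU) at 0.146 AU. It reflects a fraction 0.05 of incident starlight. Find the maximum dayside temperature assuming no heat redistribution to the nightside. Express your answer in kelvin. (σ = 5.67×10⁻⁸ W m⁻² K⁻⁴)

T_ss ≈ 1020 K

Flux at 0.146 AU: S = 1361/0.146² = 6.38×10⁴ W m⁻².
With no redistribution each surface element balances locally: S(1−A) = σT⁴.
T = [6.38×10⁴ × 0.95 / 5.67×10⁻⁸]^(1/4) = (1.07×10¹²)^(1/4) = 1020 K.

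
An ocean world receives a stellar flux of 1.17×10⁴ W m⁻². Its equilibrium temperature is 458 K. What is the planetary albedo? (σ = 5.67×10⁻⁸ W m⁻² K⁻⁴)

From T_eq⁴ = S(1−A)/(4σ): 1−A = 4σT_eq⁴/S.
1−A = 4 × 5.67×10⁻⁸ × (458)⁴ / 1.17×10⁴ = 0.853.

A ≈ 0.15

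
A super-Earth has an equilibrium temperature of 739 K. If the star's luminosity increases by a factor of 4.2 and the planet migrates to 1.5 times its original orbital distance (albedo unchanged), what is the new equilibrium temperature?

T_eq ≈ 864 K

T_eq ∝ L^(1/4) · d^(−1/2).
T′ = 739 × 4.2^(1/4) / 1.5^(1/2) = 864 K.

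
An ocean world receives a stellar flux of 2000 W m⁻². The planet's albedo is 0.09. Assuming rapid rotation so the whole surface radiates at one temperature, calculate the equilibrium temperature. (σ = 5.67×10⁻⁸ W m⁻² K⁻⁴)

T_eq ≈ 299 K

Energy balance: absorbed = emitted ⇒ πR²·S(1−A) = 4πR²·σT_eq⁴, so T_eq⁴ = S(1−A)/(4σ).
T_eq = [2000 × 0.91 / (4 × 5.67×10⁻⁸)]^(1/4) = (8.02×10⁹)^(1/4) = 299 K.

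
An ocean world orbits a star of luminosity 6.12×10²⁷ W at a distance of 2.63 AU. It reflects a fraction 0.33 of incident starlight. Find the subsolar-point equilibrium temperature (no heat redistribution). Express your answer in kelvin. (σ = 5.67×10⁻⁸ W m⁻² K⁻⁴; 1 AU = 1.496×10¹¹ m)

T_ss ≈ 439 K

d = 2.63 AU = 3.93×10¹¹ m.
Flux: S = L/(4πd²) = 6.12×10²⁷/(4π×(3.93×10¹¹)²) = 3150 W m⁻².
At the subsolar point the surface absorbs S(1−A) and emits σT⁴ per unit area — no factor of 4, since only the local patch is in balance.
T = [3150 × 0.67 / 5.67×10⁻⁸]^(1/4) = (3.72×10¹⁰)^(1/4) = 439 K.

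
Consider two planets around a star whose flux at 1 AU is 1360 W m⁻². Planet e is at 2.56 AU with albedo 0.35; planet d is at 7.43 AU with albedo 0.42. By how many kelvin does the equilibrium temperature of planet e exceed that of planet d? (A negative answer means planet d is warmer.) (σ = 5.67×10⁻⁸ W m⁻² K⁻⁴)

ΔT ≈ 67.1 K

T_eq = [S₀(1−A)/(4σd²)]^(1/4), so T ∝ (1−A)^(1/4) / √d.
T₁ = [1360×0.65/(4×5.67×10⁻⁸×2.56²)]^(1/4) = 156.16 K.
T₂ = [1360×0.58/(4×5.67×10⁻⁸×7.43²)]^(1/4) = 89.09 K.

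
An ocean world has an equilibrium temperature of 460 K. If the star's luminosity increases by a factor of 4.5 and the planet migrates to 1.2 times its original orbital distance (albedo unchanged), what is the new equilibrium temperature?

T_eq ≈ 612 K

T_eq ∝ L^(1/4) · d^(−1/2).
T′ = 460 × 4.5^(1/4) / 1.2^(1/2) = 612 K.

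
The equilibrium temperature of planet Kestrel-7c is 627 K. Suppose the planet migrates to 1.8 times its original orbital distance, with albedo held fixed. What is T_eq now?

T_eq ∝ L^(1/4) · d^(−1/2).
T′ = 627 / 1.8^(1/2) = 467 K.

T_eq ≈ 467 K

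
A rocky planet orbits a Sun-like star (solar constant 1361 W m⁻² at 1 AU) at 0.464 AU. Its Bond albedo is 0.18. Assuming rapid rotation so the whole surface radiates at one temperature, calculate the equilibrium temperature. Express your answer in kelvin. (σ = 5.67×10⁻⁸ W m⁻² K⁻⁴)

Flux at 0.464 AU: S = 1361/0.464² = 6320 W m⁻².
Energy balance: absorbed = emitted ⇒ πR²·S(1−A) = 4πR²·σT_eq⁴, so T_eq⁴ = S(1−A)/(4σ).
T_eq = [6320 × 0.82 / (4 × 5.67×10⁻⁸)]^(1/4) = (2.29×10¹⁰)^(1/4) = 389 K.

T_eq ≈ 389 K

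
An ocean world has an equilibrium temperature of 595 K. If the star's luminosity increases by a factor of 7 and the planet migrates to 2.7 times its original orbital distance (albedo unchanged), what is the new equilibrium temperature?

T_eq ≈ 589 K

T_eq ∝ L^(1/4) · d^(−1/2).
T′ = 595 × 7^(1/4) / 2.7^(1/2) = 589 K.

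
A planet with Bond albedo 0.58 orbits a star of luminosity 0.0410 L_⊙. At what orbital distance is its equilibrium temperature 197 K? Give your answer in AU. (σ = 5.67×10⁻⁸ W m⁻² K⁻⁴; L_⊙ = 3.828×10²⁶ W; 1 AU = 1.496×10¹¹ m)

d ≈ 0.262 AU

L = 0.0410 × 3.828×10²⁶ = 1.57×10²⁵ W.
From T_eq⁴ = L(1−A)/(16πσd²): d = √[L(1−A)/(16πσT_eq⁴)].
d = √[1.57×10²⁵ × 0.42 / (16π × 5.67×10⁻⁸ × (197)⁴)] = 3.92×10¹⁰ m = 0.262 AU.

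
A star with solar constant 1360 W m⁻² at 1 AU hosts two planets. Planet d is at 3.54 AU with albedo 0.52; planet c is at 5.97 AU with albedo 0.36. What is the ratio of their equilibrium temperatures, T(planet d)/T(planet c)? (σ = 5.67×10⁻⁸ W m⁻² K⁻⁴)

T_eq = [S₀(1−A)/(4σd²)]^(1/4), so T ∝ (1−A)^(1/4) / √d.
T₁ = [1360×0.48/(4×5.67×10⁻⁸×3.54²)]^(1/4) = 123.11 K.
T₂ = [1360×0.64/(4×5.67×10⁻⁸×5.97²)]^(1/4) = 101.87 K.

T₁/T₂ ≈ 1.209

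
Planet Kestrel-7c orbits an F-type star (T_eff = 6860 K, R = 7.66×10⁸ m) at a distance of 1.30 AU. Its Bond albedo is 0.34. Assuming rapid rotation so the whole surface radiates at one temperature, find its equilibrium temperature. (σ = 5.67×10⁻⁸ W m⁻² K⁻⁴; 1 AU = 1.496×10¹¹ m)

T_eq ≈ 274 K

d = 1.30 AU = 1.94×10¹¹ m.
L = 4πR_⋆²σT_⋆⁴ = 4π(7.66×10⁸)² × 5.67×10⁻⁸ × (6860)⁴ = 9.26×10²⁶ W.
S = L/(4πd²) = 1950 W m⁻².
Energy balance: absorbed = emitted ⇒ πR²·S(1−A) = 4πR²·σT_eq⁴, so T_eq⁴ = S(1−A)/(4σ).
T_eq = [1950 × 0.66 / (4 × 5.67×10⁻⁸)]^(1/4) = (5.67×10⁹)^(1/4) = 274 K.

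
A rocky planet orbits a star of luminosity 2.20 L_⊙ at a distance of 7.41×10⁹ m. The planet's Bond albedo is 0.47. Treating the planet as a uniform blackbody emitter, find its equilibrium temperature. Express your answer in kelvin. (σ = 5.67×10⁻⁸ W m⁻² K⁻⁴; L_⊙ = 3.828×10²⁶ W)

L = 2.20 × 3.828×10²⁶ = 8.42×10²⁶ W.
Flux: S = L/(4πd²) = 8.42×10²⁶/(4π×(7.41×10⁹)²) = 1.22×10⁶ W m⁻².
Energy balance: absorbed = emitted ⇒ πR²·S(1−A) = 4πR²·σT_eq⁴, so T_eq⁴ = S(1−A)/(4σ).
T_eq = [1.22×10⁶ × 0.53 / (4 × 5.67×10⁻⁸)]^(1/4) = (2.85×10¹²)^(1/4) = 1300 K.

T_eq ≈ 1300 K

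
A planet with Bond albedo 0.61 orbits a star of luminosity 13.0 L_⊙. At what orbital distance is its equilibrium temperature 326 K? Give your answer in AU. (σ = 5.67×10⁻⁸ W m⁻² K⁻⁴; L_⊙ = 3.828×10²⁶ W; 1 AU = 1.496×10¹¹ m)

L = 13.0 × 3.828×10²⁶ = 4.98×10²⁷ W.
From T_eq⁴ = L(1−A)/(16πσd²): d = √[L(1−A)/(16πσT_eq⁴)].
d = √[4.98×10²⁷ × 0.39 / (16π × 5.67×10⁻⁸ × (326)⁴)] = 2.46×10¹¹ m = 1.64 AU.

d ≈ 1.64 AU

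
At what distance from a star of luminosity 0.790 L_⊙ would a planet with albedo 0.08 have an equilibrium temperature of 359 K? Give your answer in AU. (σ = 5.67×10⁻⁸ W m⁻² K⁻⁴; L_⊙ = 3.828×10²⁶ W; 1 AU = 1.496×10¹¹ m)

d ≈ 0.512 AU

L = 0.790 × 3.828×10²⁶ = 3.02×10²⁶ W.
From T_eq⁴ = L(1−A)/(16πσd²): d = √[L(1−A)/(16πσT_eq⁴)].
d = √[3.02×10²⁶ × 0.92 / (16π × 5.67×10⁻⁸ × (359)⁴)] = 7.67×10¹⁰ m = 0.512 AU.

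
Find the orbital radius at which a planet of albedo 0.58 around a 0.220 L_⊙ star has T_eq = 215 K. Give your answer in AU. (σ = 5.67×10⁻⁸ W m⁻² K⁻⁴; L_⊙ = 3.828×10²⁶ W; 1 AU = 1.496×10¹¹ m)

L = 0.220 × 3.828×10²⁶ = 8.42×10²⁵ W.
From T_eq⁴ = L(1−A)/(16πσd²): d = √[L(1−A)/(16πσT_eq⁴)].
d = √[8.42×10²⁵ × 0.42 / (16π × 5.67×10⁻⁸ × (215)⁴)] = 7.62×10¹⁰ m = 0.509 AU.

d ≈ 0.509 AU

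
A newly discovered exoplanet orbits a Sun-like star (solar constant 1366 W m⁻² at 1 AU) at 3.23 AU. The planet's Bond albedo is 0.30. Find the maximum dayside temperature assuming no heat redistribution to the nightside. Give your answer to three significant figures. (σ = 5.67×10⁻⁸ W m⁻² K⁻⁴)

Flux at 3.23 AU: S = 1366/3.23² = 131 W m⁻².
With no redistribution each surface element balances locally: S(1−A) = σT⁴.
T = [131 × 0.70 / 5.67×10⁻⁸]^(1/4) = (1.62×10⁹)^(1/4) = 201 K.

T_ss ≈ 201 K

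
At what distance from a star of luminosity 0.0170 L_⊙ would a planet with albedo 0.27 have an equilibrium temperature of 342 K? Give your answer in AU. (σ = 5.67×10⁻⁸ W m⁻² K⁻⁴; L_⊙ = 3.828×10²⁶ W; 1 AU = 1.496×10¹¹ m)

L = 0.0170 × 3.828×10²⁶ = 6.51×10²⁴ W.
From T_eq⁴ = L(1−A)/(16πσd²): d = √[L(1−A)/(16πσT_eq⁴)].
d = √[6.51×10²⁴ × 0.73 / (16π × 5.67×10⁻⁸ × (342)⁴)] = 1.10×10¹⁰ m = 0.0738 AU.

d ≈ 0.0738 AU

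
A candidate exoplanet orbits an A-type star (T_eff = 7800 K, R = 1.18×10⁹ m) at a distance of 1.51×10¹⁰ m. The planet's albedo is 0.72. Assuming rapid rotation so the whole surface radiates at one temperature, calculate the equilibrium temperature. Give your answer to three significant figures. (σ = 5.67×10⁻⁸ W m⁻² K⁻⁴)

L = 4πR_⋆²σT_⋆⁴ = 4π(1.18×10⁹)² × 5.67×10⁻⁸ × (7800)⁴ = 3.67×10²⁷ W.
S = L/(4πd²) = 1.28×10⁶ W m⁻².
Energy balance: absorbed = emitted ⇒ πR²·S(1−A) = 4πR²·σT_eq⁴, so T_eq⁴ = S(1−A)/(4σ).
T_eq = [1.28×10⁶ × 0.28 / (4 × 5.67×10⁻⁸)]^(1/4) = (1.58×10¹²)^(1/4) = 1120 K.

T_eq ≈ 1120 K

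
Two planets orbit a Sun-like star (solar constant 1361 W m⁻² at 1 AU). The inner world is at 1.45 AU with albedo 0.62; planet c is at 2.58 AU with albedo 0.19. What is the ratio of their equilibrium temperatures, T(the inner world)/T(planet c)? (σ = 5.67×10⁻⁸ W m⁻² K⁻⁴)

T_eq = [S₀(1−A)/(4σd²)]^(1/4), so T ∝ (1−A)^(1/4) / √d.
T₁ = [1361×0.38/(4×5.67×10⁻⁸×1.45²)]^(1/4) = 181.47 K.
T₂ = [1361×0.81/(4×5.67×10⁻⁸×2.58²)]^(1/4) = 164.39 K.

T₁/T₂ ≈ 1.104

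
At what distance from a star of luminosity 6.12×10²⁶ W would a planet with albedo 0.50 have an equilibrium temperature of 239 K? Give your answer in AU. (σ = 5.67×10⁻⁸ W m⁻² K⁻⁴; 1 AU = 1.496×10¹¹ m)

From T_eq⁴ = L(1−A)/(16πσd²): d = √[L(1−A)/(16πσT_eq⁴)].
d = √[6.12×10²⁶ × 0.50 / (16π × 5.67×10⁻⁸ × (239)⁴)] = 1.81×10¹¹ m = 1.21 AU.

d ≈ 1.21 AU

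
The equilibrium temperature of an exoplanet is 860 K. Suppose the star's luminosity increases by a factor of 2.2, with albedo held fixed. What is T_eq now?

T_eq ≈ 1050 K

T_eq ∝ L^(1/4) · d^(−1/2).
T′ = 860 × 2.2^(1/4) = 1050 K.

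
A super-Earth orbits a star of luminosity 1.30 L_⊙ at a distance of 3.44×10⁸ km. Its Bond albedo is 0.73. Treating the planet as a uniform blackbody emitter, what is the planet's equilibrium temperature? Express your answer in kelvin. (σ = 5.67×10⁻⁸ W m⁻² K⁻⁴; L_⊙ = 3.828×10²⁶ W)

T_eq ≈ 141 K

d = 3.44×10⁸ km = 3.44×10¹¹ m.
L = 1.30 × 3.828×10²⁶ = 4.98×10²⁶ W.
Flux: S = L/(4πd²) = 4.98×10²⁶/(4π×(3.44×10¹¹)²) = 335 W m⁻².
Energy balance: absorbed = emitted ⇒ πR²·S(1−A) = 4πR²·σT_eq⁴, so T_eq⁴ = S(1−A)/(4σ).
T_eq = [335 × 0.27 / (4 × 5.67×10⁻⁸)]^(1/4) = (3.98×10⁸)^(1/4) = 141 K.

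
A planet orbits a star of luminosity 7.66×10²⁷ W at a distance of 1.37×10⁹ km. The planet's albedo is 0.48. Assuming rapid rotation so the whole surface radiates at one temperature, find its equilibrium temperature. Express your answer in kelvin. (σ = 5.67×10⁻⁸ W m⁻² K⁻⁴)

d = 1.37×10⁹ km = 1.37×10¹² m.
Flux: S = L/(4πd²) = 7.66×10²⁷/(4π×(1.37×10¹²)²) = 325 W m⁻².
Energy balance: absorbed = emitted ⇒ πR²·S(1−A) = 4πR²·σT_eq⁴, so T_eq⁴ = S(1−A)/(4σ).
T_eq = [325 × 0.52 / (4 × 5.67×10⁻⁸)]^(1/4) = (7.45×10⁸)^(1/4) = 165 K.

T_eq ≈ 165 K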